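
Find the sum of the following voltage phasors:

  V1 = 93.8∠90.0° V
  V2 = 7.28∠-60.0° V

Step 1 — Convert each phasor to rectangular form:
  V1 = 93.8·(cos(90.0°) + j·sin(90.0°)) = 0 + j93.8 V
  V2 = 7.28·(cos(-60.0°) + j·sin(-60.0°)) = 3.64 - j6.305 V
Step 2 — Sum components: V_total = 3.64 + j87.5 V.
Step 3 — Convert to polar: |V_total| = 87.57 V, ∠V_total = 87.6°.

V_total = 87.57∠87.6° V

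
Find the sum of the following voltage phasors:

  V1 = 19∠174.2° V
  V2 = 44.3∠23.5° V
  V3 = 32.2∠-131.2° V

Step 1 — Convert each phasor to rectangular form:
  V1 = 19·(cos(174.2°) + j·sin(174.2°)) = -18.9 + j1.92 V
  V2 = 44.3·(cos(23.5°) + j·sin(23.5°)) = 40.63 + j17.66 V
  V3 = 32.2·(cos(-131.2°) + j·sin(-131.2°)) = -21.21 - j24.23 V
Step 2 — Sum components: V_total = 0.5132 - j4.643 V.
Step 3 — Convert to polar: |V_total| = 4.671 V, ∠V_total = -83.7°.

V_total = 4.671∠-83.7° V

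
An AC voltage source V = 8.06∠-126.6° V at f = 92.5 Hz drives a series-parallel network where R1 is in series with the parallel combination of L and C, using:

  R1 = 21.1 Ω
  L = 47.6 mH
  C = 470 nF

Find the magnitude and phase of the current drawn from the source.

Step 1 — Angular frequency: ω = 2π·f = 2π·92.5 = 581.2 rad/s.
Step 2 — Component impedances:
  R1: Z = R = 21.1 Ω
  L: Z = jωL = j·581.2·0.0476 = 0 + j27.66 Ω
  C: Z = 1/(jωC) = -j/(ω·C) = 0 - j3661 Ω
Step 3 — Parallel branch: L || C = 1/(1/L + 1/C) = 0 + j27.88 Ω.
Step 4 — Series with R1: Z_total = R1 + (L || C) = 21.1 + j27.88 Ω = 34.96∠52.9° Ω.
Step 5 — Source phasor: V = 8.06∠-126.6° V = -4.806 - j6.471 V.
Step 6 — Ohm's law: I = V / Z_total = (-4.806 - j6.471) / (21.1 + j27.88) = -0.2305 - j0.002106 A.
Step 7 — Convert to polar: |I| = 0.2305 A, ∠I = -179.5°.

I = 0.2305∠-179.5° A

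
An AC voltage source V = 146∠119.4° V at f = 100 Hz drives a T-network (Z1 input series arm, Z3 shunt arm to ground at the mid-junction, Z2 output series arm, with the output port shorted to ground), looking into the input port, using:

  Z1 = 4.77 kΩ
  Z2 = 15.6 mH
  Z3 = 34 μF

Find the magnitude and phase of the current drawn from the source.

Step 1 — Angular frequency: ω = 2π·f = 2π·100 = 628.3 rad/s.
Step 2 — Component impedances:
  Z1: Z = R = 4770 Ω
  Z2: Z = jωL = j·628.3·0.0156 = 0 + j9.802 Ω
  Z3: Z = 1/(jωC) = -j/(ω·C) = 0 - j46.81 Ω
Step 3 — With the output port shorted to ground, the output series arm Z2 runs from the junction to ground; the shunt arm Z3 also runs from the junction to ground. They appear in parallel: Z3 || Z2 = 0 + j12.4 Ω.
Step 4 — Series with input arm Z1: Z_in = Z1 + (Z3 || Z2) = 4770 + j12.4 Ω = 4770∠0.1° Ω.
Step 5 — Source phasor: V = 146∠119.4° V = -71.67 + j127.2 V.
Step 6 — Ohm's law: I = V / Z_total = (-71.67 + j127.2) / (4770 + j12.4) = -0.01496 + j0.0267 A.
Step 7 — Convert to polar: |I| = 0.03061 A, ∠I = 119.3°.

I = 0.03061∠119.3° A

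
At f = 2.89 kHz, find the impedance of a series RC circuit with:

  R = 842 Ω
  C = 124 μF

Step 1 — Angular frequency: ω = 2π·f = 2π·2890 = 1.816e+04 rad/s.
Step 2 — Component impedances:
  R: Z = R = 842 Ω
  C: Z = 1/(jωC) = -j/(ω·C) = 0 - j0.4441 Ω
Step 3 — Series combination: Z_total = R + C = 842 - j0.4441 Ω = 842∠-0.0° Ω.

Z = 842 - j0.4441 Ω = 842∠-0.0° Ω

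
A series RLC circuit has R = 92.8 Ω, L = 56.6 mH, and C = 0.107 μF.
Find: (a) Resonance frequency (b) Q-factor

Step 1 — Resonance condition Im(Z)=0 gives ω₀ = 1/√(LC).
Step 2 — ω₀ = 1/√(0.0566·1.07e-07) = 1.285e+04 rad/s.
Step 3 — f₀ = ω₀/(2π) = 2045 Hz.
Step 4 — Series Q: Q = ω₀L/R = 1.285e+04·0.0566/92.8 = 7.837.

(a) f₀ = 2045 Hz  (b) Q = 7.837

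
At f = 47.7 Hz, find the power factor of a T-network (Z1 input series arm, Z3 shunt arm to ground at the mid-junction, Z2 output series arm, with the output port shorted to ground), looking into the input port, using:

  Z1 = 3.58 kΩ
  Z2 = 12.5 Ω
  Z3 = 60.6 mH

Step 1 — Angular frequency: ω = 2π·f = 2π·47.7 = 299.7 rad/s.
Step 2 — Component impedances:
  Z1: Z = R = 3580 Ω
  Z2: Z = R = 12.5 Ω
  Z3: Z = jωL = j·299.7·0.0606 = 0 + j18.16 Ω
Step 3 — With the output port shorted to ground, the output series arm Z2 runs from the junction to ground; the shunt arm Z3 also runs from the junction to ground. They appear in parallel: Z3 || Z2 = 8.482 + j5.838 Ω.
Step 4 — Series with input arm Z1: Z_in = Z1 + (Z3 || Z2) = 3588 + j5.838 Ω = 3588∠0.1° Ω.
Step 5 — Power factor: PF = cos(φ) = Re(Z)/|Z| = 3588/3588 = 1.
Step 6 — Type: Im(Z) = 5.838 ⇒ lagging (phase φ = 0.1°).

PF = 1 (lagging, φ = 0.1°)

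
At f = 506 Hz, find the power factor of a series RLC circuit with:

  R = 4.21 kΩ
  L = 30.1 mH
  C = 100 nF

Step 1 — Angular frequency: ω = 2π·f = 2π·506 = 3179 rad/s.
Step 2 — Component impedances:
  R: Z = R = 4210 Ω
  L: Z = jωL = j·3179·0.0301 = 0 + j95.7 Ω
  C: Z = 1/(jωC) = -j/(ω·C) = 0 - j3145 Ω
Step 3 — Series combination: Z_total = R + L + C = 4210 - j3050 Ω = 5199∠-35.9° Ω.
Step 4 — Power factor: PF = cos(φ) = Re(Z)/|Z| = 4210/5199 = 0.8098.
Step 5 — Type: Im(Z) = -3050 ⇒ leading (phase φ = -35.9°).

PF = 0.8098 (leading, φ = -35.9°)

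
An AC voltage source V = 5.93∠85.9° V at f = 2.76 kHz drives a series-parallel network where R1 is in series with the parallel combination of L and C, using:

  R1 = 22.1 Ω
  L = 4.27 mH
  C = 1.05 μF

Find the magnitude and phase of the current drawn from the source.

Step 1 — Angular frequency: ω = 2π·f = 2π·2760 = 1.734e+04 rad/s.
Step 2 — Component impedances:
  R1: Z = R = 22.1 Ω
  L: Z = jωL = j·1.734e+04·0.00427 = 0 + j74.05 Ω
  C: Z = 1/(jωC) = -j/(ω·C) = 0 - j54.92 Ω
Step 3 — Parallel branch: L || C = 1/(1/L + 1/C) = 0 - j212.6 Ω.
Step 4 — Series with R1: Z_total = R1 + (L || C) = 22.1 - j212.6 Ω = 213.7∠-84.1° Ω.
Step 5 — Source phasor: V = 5.93∠85.9° V = 0.424 + j5.915 V.
Step 6 — Ohm's law: I = V / Z_total = (0.424 + j5.915) / (22.1 - j212.6) = -0.02732 + j0.004835 A.
Step 7 — Convert to polar: |I| = 0.02775 A, ∠I = 170.0°.

I = 0.02775∠170.0° A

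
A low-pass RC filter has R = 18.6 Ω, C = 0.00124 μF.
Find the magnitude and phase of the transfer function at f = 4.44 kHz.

Step 1 — Angular frequency: ω = 2π·4440 = 2.79e+04 rad/s.
Step 2 — Transfer function: H(jω) = 1/(1 + jωRC).
Step 3 — Denominator: 1 + jωRC = 1 + j·2.79e+04·18.6·1.24e-09 = 1 + j0.0006434.
Step 4 — H = 1 - j0.0006434.
Step 5 — Magnitude: |H| = 1 (-0.0 dB); phase: φ = -0.0°.

|H| = 1 (-0.0 dB), φ = -0.0°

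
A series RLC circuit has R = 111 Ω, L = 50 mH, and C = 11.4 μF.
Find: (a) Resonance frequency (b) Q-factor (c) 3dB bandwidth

Step 1 — Resonance condition Im(Z)=0 gives ω₀ = 1/√(LC).
Step 2 — ω₀ = 1/√(0.05·1.14e-05) = 1325 rad/s.
Step 3 — f₀ = ω₀/(2π) = 210.8 Hz.
Step 4 — Series Q: Q = ω₀L/R = 1325·0.05/111 = 0.5966.
Step 5 — 3dB bandwidth: Δω = ω₀/Q = 2220 rad/s; BW = Δω/(2π) = 353.3 Hz.

(a) f₀ = 210.8 Hz  (b) Q = 0.5966  (c) BW = 353.3 Hz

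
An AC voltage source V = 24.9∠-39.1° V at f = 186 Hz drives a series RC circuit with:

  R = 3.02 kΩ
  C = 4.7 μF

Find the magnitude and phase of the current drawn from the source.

Step 1 — Angular frequency: ω = 2π·f = 2π·186 = 1169 rad/s.
Step 2 — Component impedances:
  R: Z = R = 3020 Ω
  C: Z = 1/(jωC) = -j/(ω·C) = 0 - j182.1 Ω
Step 3 — Series combination: Z_total = R + C = 3020 - j182.1 Ω = 3025∠-3.4° Ω.
Step 4 — Source phasor: V = 24.9∠-39.1° V = 19.32 - j15.7 V.
Step 5 — Ohm's law: I = V / Z_total = (19.32 - j15.7) / (3020 - j182.1) = 0.006688 - j0.004797 A.
Step 6 — Convert to polar: |I| = 0.00823 A, ∠I = -35.7°.

I = 0.00823∠-35.7° A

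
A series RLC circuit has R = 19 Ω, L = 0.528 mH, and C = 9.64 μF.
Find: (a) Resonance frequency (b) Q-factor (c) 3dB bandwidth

Step 1 — Resonance condition Im(Z)=0 gives ω₀ = 1/√(LC).
Step 2 — ω₀ = 1/√(0.000528·9.64e-06) = 1.402e+04 rad/s.
Step 3 — f₀ = ω₀/(2π) = 2231 Hz.
Step 4 — Series Q: Q = ω₀L/R = 1.402e+04·0.000528/19 = 0.3895.
Step 5 — 3dB bandwidth: Δω = ω₀/Q = 3.598e+04 rad/s; BW = Δω/(2π) = 5727 Hz.

(a) f₀ = 2231 Hz  (b) Q = 0.3895  (c) BW = 5727 Hz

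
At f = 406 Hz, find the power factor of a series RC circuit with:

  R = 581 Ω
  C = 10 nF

Step 1 — Angular frequency: ω = 2π·f = 2π·406 = 2551 rad/s.
Step 2 — Component impedances:
  R: Z = R = 581 Ω
  C: Z = 1/(jωC) = -j/(ω·C) = 0 - j3.92e+04 Ω
Step 3 — Series combination: Z_total = R + C = 581 - j3.92e+04 Ω = 3.921e+04∠-89.2° Ω.
Step 4 — Power factor: PF = cos(φ) = Re(Z)/|Z| = 581/3.921e+04 = 0.01482.
Step 5 — Type: Im(Z) = -3.92e+04 ⇒ leading (phase φ = -89.2°).

PF = 0.01482 (leading, φ = -89.2°)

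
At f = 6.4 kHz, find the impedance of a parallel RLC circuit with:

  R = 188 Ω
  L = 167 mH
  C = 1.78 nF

Step 1 — Angular frequency: ω = 2π·f = 2π·6400 = 4.021e+04 rad/s.
Step 2 — Component impedances:
  R: Z = R = 188 Ω
  L: Z = jωL = j·4.021e+04·0.167 = 0 + j6715 Ω
  C: Z = 1/(jωC) = -j/(ω·C) = 0 - j1.397e+04 Ω
Step 3 — Parallel combination: 1/Z_total = 1/R + 1/L + 1/C; Z_total = 188 + j2.733 Ω = 188∠0.8° Ω.

Z = 188 + j2.733 Ω = 188∠0.8° Ω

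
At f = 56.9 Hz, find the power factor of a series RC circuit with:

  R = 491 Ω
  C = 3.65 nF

Step 1 — Angular frequency: ω = 2π·f = 2π·56.9 = 357.5 rad/s.
Step 2 — Component impedances:
  R: Z = R = 491 Ω
  C: Z = 1/(jωC) = -j/(ω·C) = 0 - j7.663e+05 Ω
Step 3 — Series combination: Z_total = R + C = 491 - j7.663e+05 Ω = 7.663e+05∠-90.0° Ω.
Step 4 — Power factor: PF = cos(φ) = Re(Z)/|Z| = 491/7.663e+05 = 0.0006407.
Step 5 — Type: Im(Z) = -7.663e+05 ⇒ leading (phase φ = -90.0°).

PF = 0.0006407 (leading, φ = -90.0°)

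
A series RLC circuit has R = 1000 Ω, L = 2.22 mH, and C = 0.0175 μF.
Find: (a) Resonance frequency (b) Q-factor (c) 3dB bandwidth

Step 1 — Resonance: ω₀ = 1/√(LC) = 1/√(0.00222·1.75e-08) = 1.604e+05 rad/s.
Step 2 — f₀ = ω₀/(2π) = 2.553e+04 Hz.
Step 3 — Series Q: Q = ω₀L/R = 1.604e+05·0.00222/1000 = 0.3562.
Step 4 — Bandwidth: Δω = ω₀/Q = 4.505e+05 rad/s; BW = Δω/(2π) = 7.169e+04 Hz.

(a) f₀ = 2.553e+04 Hz  (b) Q = 0.3562  (c) BW = 7.169e+04 Hz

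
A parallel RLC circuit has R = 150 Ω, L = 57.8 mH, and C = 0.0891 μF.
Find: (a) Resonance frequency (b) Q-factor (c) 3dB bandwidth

Step 1 — Resonance: ω₀ = 1/√(LC) = 1/√(0.0578·8.91e-08) = 1.393e+04 rad/s.
Step 2 — f₀ = ω₀/(2π) = 2218 Hz.
Step 3 — Parallel Q: Q = R/(ω₀L) = 150/(1.393e+04·0.0578) = 0.1862.
Step 4 — Bandwidth: Δω = ω₀/Q = 7.482e+04 rad/s; BW = Δω/(2π) = 1.191e+04 Hz.

(a) f₀ = 2218 Hz  (b) Q = 0.1862  (c) BW = 1.191e+04 Hz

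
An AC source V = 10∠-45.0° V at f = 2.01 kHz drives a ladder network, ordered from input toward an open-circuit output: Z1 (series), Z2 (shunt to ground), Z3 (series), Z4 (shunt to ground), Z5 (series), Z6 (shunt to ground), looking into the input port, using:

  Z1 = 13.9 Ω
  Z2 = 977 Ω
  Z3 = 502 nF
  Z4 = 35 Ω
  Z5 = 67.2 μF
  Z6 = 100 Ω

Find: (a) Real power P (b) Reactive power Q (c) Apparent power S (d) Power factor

Step 1 — Angular frequency: ω = 2π·f = 2π·2010 = 1.263e+04 rad/s.
Step 2 — Component impedances:
  Z1: Z = R = 13.9 Ω
  Z2: Z = R = 977 Ω
  Z3: Z = 1/(jωC) = -j/(ω·C) = 0 - j157.7 Ω
  Z4: Z = R = 35 Ω
  Z5: Z = 1/(jωC) = -j/(ω·C) = 0 - j1.178 Ω
  Z6: Z = R = 100 Ω
Step 3 — Ladder network (open output): work backward from the far end, alternating series and parallel combinations. Z_in = 62.15 - j146.1 Ω = 158.8∠-67.0° Ω.
Step 4 — Source phasor: V = 10∠-45.0° V = 7.071 - j7.071 V.
Step 5 — Current: I = V / Z = 0.0584 + j0.02355 A = 0.06297∠22.0° A.
Step 6 — Complex power: S = V·I* = 0.2464 - j0.5795 VA.
Step 7 — Real power: P = Re(S) = 0.2464 W.
Step 8 — Reactive power: Q = Im(S) = -0.5795 VAR.
Step 9 — Apparent power: |S| = 0.6297 VA.
Step 10 — Power factor: PF = P/|S| = 0.3914 (leading).

(a) P = 0.2464 W  (b) Q = -0.5795 VAR  (c) S = 0.6297 VA  (d) PF = 0.3914 (leading)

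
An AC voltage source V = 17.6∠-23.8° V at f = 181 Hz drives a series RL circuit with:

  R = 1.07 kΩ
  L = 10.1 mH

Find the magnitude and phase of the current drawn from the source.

Step 1 — Angular frequency: ω = 2π·f = 2π·181 = 1137 rad/s.
Step 2 — Component impedances:
  R: Z = R = 1070 Ω
  L: Z = jωL = j·1137·0.0101 = 0 + j11.49 Ω
Step 3 — Series combination: Z_total = R + L = 1070 + j11.49 Ω = 1070∠0.6° Ω.
Step 4 — Source phasor: V = 17.6∠-23.8° V = 16.1 - j7.102 V.
Step 5 — Ohm's law: I = V / Z_total = (16.1 - j7.102) / (1070 + j11.49) = 0.01498 - j0.006799 A.
Step 6 — Convert to polar: |I| = 0.01645 A, ∠I = -24.4°.

I = 0.01645∠-24.4° A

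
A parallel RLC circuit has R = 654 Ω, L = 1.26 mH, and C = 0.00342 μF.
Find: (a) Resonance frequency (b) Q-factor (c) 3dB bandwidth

Step 1 — Resonance: ω₀ = 1/√(LC) = 1/√(0.00126·3.42e-09) = 4.817e+05 rad/s.
Step 2 — f₀ = ω₀/(2π) = 7.667e+04 Hz.
Step 3 — Parallel Q: Q = R/(ω₀L) = 654/(4.817e+05·0.00126) = 1.077.
Step 4 — Bandwidth: Δω = ω₀/Q = 4.471e+05 rad/s; BW = Δω/(2π) = 7.116e+04 Hz.

(a) f₀ = 7.667e+04 Hz  (b) Q = 1.077  (c) BW = 7.116e+04 Hz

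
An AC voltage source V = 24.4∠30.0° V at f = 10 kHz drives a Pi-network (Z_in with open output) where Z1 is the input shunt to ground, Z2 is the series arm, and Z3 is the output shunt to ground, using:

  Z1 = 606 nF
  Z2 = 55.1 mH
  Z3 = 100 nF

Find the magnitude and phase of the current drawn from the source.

Step 1 — Angular frequency: ω = 2π·f = 2π·1e+04 = 6.283e+04 rad/s.
Step 2 — Component impedances:
  Z1: Z = 1/(jωC) = -j/(ω·C) = 0 - j26.26 Ω
  Z2: Z = jωL = j·6.283e+04·0.0551 = 0 + j3462 Ω
  Z3: Z = 1/(jωC) = -j/(ω·C) = 0 - j159.2 Ω
Step 3 — With open output, the series arm Z2 and the output shunt Z3 appear in series to ground: Z2 + Z3 = 0 + j3303 Ω.
Step 4 — Parallel with input shunt Z1: Z_in = Z1 || (Z2 + Z3) = 0 - j26.47 Ω = 26.47∠-90.0° Ω.
Step 5 — Source phasor: V = 24.4∠30.0° V = 21.13 + j12.2 V.
Step 6 — Ohm's law: I = V / Z_total = (21.13 + j12.2) / (0 - j26.47) = -0.4608 + j0.7982 A.
Step 7 — Convert to polar: |I| = 0.9217 A, ∠I = 120.0°.

I = 0.9217∠120.0° A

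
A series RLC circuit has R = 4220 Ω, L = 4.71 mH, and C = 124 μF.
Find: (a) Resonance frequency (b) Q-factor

Step 1 — Resonance condition Im(Z)=0 gives ω₀ = 1/√(LC).
Step 2 — ω₀ = 1/√(0.00471·0.000124) = 1309 rad/s.
Step 3 — f₀ = ω₀/(2π) = 208.3 Hz.
Step 4 — Series Q: Q = ω₀L/R = 1309·0.00471/4220 = 0.00146.

(a) f₀ = 208.3 Hz  (b) Q = 0.00146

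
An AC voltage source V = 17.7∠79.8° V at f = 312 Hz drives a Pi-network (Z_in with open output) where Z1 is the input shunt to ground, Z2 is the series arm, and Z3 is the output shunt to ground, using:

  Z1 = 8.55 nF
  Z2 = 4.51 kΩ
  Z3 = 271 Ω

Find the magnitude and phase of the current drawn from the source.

Step 1 — Angular frequency: ω = 2π·f = 2π·312 = 1960 rad/s.
Step 2 — Component impedances:
  Z1: Z = 1/(jωC) = -j/(ω·C) = 0 - j5.966e+04 Ω
  Z2: Z = R = 4510 Ω
  Z3: Z = R = 271 Ω
Step 3 — With open output, the series arm Z2 and the output shunt Z3 appear in series to ground: Z2 + Z3 = 4781 Ω.
Step 4 — Parallel with input shunt Z1: Z_in = Z1 || (Z2 + Z3) = 4750 - j380.7 Ω = 4766∠-4.6° Ω.
Step 5 — Source phasor: V = 17.7∠79.8° V = 3.134 + j17.42 V.
Step 6 — Ohm's law: I = V / Z_total = (3.134 + j17.42) / (4750 - j380.7) = 0.0003636 + j0.003696 A.
Step 7 — Convert to polar: |I| = 0.003714 A, ∠I = 84.4°.

I = 0.003714∠84.4° A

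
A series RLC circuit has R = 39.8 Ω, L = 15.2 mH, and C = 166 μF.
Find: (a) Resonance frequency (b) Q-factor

Step 1 — Resonance condition Im(Z)=0 gives ω₀ = 1/√(LC).
Step 2 — ω₀ = 1/√(0.0152·0.000166) = 629.5 rad/s.
Step 3 — f₀ = ω₀/(2π) = 100.2 Hz.
Step 4 — Series Q: Q = ω₀L/R = 629.5·0.0152/39.8 = 0.2404.

(a) f₀ = 100.2 Hz  (b) Q = 0.2404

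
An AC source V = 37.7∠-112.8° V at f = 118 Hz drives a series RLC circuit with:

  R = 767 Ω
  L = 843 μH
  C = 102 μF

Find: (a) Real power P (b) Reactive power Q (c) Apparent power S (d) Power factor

Step 1 — Angular frequency: ω = 2π·f = 2π·118 = 741.4 rad/s.
Step 2 — Component impedances:
  R: Z = R = 767 Ω
  L: Z = jωL = j·741.4·0.000843 = 0 + j0.625 Ω
  C: Z = 1/(jωC) = -j/(ω·C) = 0 - j13.22 Ω
Step 3 — Series combination: Z_total = R + L + C = 767 - j12.6 Ω = 767.1∠-0.9° Ω.
Step 4 — Source phasor: V = 37.7∠-112.8° V = -14.61 - j34.75 V.
Step 5 — Current: I = V / Z = -0.0183 - j0.04561 A = 0.04915∠-111.9° A.
Step 6 — Complex power: S = V·I* = 1.853 - j0.03043 VA.
Step 7 — Real power: P = Re(S) = 1.853 W.
Step 8 — Reactive power: Q = Im(S) = -0.03043 VAR.
Step 9 — Apparent power: |S| = 1.853 VA.
Step 10 — Power factor: PF = P/|S| = 0.9999 (leading).

(a) P = 1.853 W  (b) Q = -0.03043 VAR  (c) S = 1.853 VA  (d) PF = 0.9999 (leading)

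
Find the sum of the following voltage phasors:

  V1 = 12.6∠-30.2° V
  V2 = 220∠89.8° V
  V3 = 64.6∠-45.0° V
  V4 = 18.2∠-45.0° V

Step 1 — Convert each phasor to rectangular form:
  V1 = 12.6·(cos(-30.2°) + j·sin(-30.2°)) = 10.89 - j6.338 V
  V2 = 220·(cos(89.8°) + j·sin(89.8°)) = 0.7679 + j220 V
  V3 = 64.6·(cos(-45.0°) + j·sin(-45.0°)) = 45.68 - j45.68 V
  V4 = 18.2·(cos(-45.0°) + j·sin(-45.0°)) = 12.87 - j12.87 V
Step 2 — Sum components: V_total = 70.21 + j155.1 V.
Step 3 — Convert to polar: |V_total| = 170.3 V, ∠V_total = 65.6°.

V_total = 170.3∠65.6° V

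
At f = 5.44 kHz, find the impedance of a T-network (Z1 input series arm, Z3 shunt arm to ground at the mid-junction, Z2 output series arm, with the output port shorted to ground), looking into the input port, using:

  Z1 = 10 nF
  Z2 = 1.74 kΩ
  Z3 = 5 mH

Step 1 — Angular frequency: ω = 2π·f = 2π·5440 = 3.418e+04 rad/s.
Step 2 — Component impedances:
  Z1: Z = 1/(jωC) = -j/(ω·C) = 0 - j2926 Ω
  Z2: Z = R = 1740 Ω
  Z3: Z = jωL = j·3.418e+04·0.005 = 0 + j170.9 Ω
Step 3 — With the output port shorted to ground, the output series arm Z2 runs from the junction to ground; the shunt arm Z3 also runs from the junction to ground. They appear in parallel: Z3 || Z2 = 16.63 + j169.3 Ω.
Step 4 — Series with input arm Z1: Z_in = Z1 + (Z3 || Z2) = 16.63 - j2756 Ω = 2756∠-89.7° Ω.

Z = 16.63 - j2756 Ω = 2756∠-89.7° Ω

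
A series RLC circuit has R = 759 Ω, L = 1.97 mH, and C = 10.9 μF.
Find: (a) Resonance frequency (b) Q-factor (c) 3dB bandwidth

Step 1 — Resonance condition Im(Z)=0 gives ω₀ = 1/√(LC).
Step 2 — ω₀ = 1/√(0.00197·1.09e-05) = 6824 rad/s.
Step 3 — f₀ = ω₀/(2π) = 1086 Hz.
Step 4 — Series Q: Q = ω₀L/R = 6824·0.00197/759 = 0.01771.
Step 5 — 3dB bandwidth: Δω = ω₀/Q = 3.853e+05 rad/s; BW = Δω/(2π) = 6.132e+04 Hz.

(a) f₀ = 1086 Hz  (b) Q = 0.01771  (c) BW = 6.132e+04 Hz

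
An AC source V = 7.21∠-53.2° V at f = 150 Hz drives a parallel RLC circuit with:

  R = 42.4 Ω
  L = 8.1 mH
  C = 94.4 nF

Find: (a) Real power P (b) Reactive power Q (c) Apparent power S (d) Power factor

Step 1 — Angular frequency: ω = 2π·f = 2π·150 = 942.5 rad/s.
Step 2 — Component impedances:
  R: Z = R = 42.4 Ω
  L: Z = jωL = j·942.5·0.0081 = 0 + j7.634 Ω
  C: Z = 1/(jωC) = -j/(ω·C) = 0 - j1.124e+04 Ω
Step 3 — Parallel combination: 1/Z_total = 1/R + 1/L + 1/C; Z_total = 1.333 + j7.399 Ω = 7.518∠79.8° Ω.
Step 4 — Source phasor: V = 7.21∠-53.2° V = 4.319 - j5.773 V.
Step 5 — Current: I = V / Z = -0.6539 - j0.7015 A = 0.959∠-133.0° A.
Step 6 — Complex power: S = V·I* = 1.226 + j6.805 VA.
Step 7 — Real power: P = Re(S) = 1.226 W.
Step 8 — Reactive power: Q = Im(S) = 6.805 VAR.
Step 9 — Apparent power: |S| = 6.914 VA.
Step 10 — Power factor: PF = P/|S| = 0.1773 (lagging).

(a) P = 1.226 W  (b) Q = 6.805 VAR  (c) S = 6.914 VA  (d) PF = 0.1773 (lagging)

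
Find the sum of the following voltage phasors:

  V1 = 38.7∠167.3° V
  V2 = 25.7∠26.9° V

Step 1 — Convert each phasor to rectangular form:
  V1 = 38.7·(cos(167.3°) + j·sin(167.3°)) = -37.75 + j8.508 V
  V2 = 25.7·(cos(26.9°) + j·sin(26.9°)) = 22.92 + j11.63 V
Step 2 — Sum components: V_total = -14.83 + j20.14 V.
Step 3 — Convert to polar: |V_total| = 25.01 V, ∠V_total = 126.4°.

V_total = 25.01∠126.4° V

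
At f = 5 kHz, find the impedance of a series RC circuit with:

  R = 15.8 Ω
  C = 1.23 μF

Step 1 — Angular frequency: ω = 2π·f = 2π·5000 = 3.142e+04 rad/s.
Step 2 — Component impedances:
  R: Z = R = 15.8 Ω
  C: Z = 1/(jωC) = -j/(ω·C) = 0 - j25.88 Ω
Step 3 — Series combination: Z_total = R + C = 15.8 - j25.88 Ω = 30.32∠-58.6° Ω.

Z = 15.8 - j25.88 Ω = 30.32∠-58.6° Ω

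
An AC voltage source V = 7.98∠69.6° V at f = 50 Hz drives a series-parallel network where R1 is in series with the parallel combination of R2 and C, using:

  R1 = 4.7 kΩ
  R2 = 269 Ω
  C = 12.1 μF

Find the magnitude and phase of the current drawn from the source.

Step 1 — Angular frequency: ω = 2π·f = 2π·50 = 314.2 rad/s.
Step 2 — Component impedances:
  R1: Z = R = 4700 Ω
  R2: Z = R = 269 Ω
  C: Z = 1/(jωC) = -j/(ω·C) = 0 - j263.1 Ω
Step 3 — Parallel branch: R2 || C = 1/(1/R2 + 1/C) = 131.5 - j134.5 Ω.
Step 4 — Series with R1: Z_total = R1 + (R2 || C) = 4832 - j134.5 Ω = 4833∠-1.6° Ω.
Step 5 — Source phasor: V = 7.98∠69.6° V = 2.782 + j7.48 V.
Step 6 — Ohm's law: I = V / Z_total = (2.782 + j7.48) / (4832 - j134.5) = 0.0005322 + j0.001563 A.
Step 7 — Convert to polar: |I| = 0.001651 A, ∠I = 71.2°.

I = 0.001651∠71.2° A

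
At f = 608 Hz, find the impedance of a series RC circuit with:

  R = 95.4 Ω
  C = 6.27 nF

Step 1 — Angular frequency: ω = 2π·f = 2π·608 = 3820 rad/s.
Step 2 — Component impedances:
  R: Z = R = 95.4 Ω
  C: Z = 1/(jωC) = -j/(ω·C) = 0 - j4.175e+04 Ω
Step 3 — Series combination: Z_total = R + C = 95.4 - j4.175e+04 Ω = 4.175e+04∠-89.9° Ω.

Z = 95.4 - j4.175e+04 Ω = 4.175e+04∠-89.9° Ω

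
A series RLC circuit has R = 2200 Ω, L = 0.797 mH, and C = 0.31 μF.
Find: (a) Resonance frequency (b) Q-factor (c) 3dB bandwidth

Step 1 — Resonance: ω₀ = 1/√(LC) = 1/√(0.000797·3.1e-07) = 6.362e+04 rad/s.
Step 2 — f₀ = ω₀/(2π) = 1.013e+04 Hz.
Step 3 — Series Q: Q = ω₀L/R = 6.362e+04·0.000797/2200 = 0.02305.
Step 4 — Bandwidth: Δω = ω₀/Q = 2.76e+06 rad/s; BW = Δω/(2π) = 4.393e+05 Hz.

(a) f₀ = 1.013e+04 Hz  (b) Q = 0.02305  (c) BW = 4.393e+05 Hz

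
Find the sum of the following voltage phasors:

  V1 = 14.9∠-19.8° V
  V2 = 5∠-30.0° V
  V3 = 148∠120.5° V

Step 1 — Convert each phasor to rectangular form:
  V1 = 14.9·(cos(-19.8°) + j·sin(-19.8°)) = 14.02 - j5.047 V
  V2 = 5·(cos(-30.0°) + j·sin(-30.0°)) = 4.33 - j2.5 V
  V3 = 148·(cos(120.5°) + j·sin(120.5°)) = -75.12 + j127.5 V
Step 2 — Sum components: V_total = -56.77 + j120 V.
Step 3 — Convert to polar: |V_total| = 132.7 V, ∠V_total = 115.3°.

V_total = 132.7∠115.3° V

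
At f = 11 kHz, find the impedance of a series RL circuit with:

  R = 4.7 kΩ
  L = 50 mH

Step 1 — Angular frequency: ω = 2π·f = 2π·1.1e+04 = 6.912e+04 rad/s.
Step 2 — Component impedances:
  R: Z = R = 4700 Ω
  L: Z = jωL = j·6.912e+04·0.05 = 0 + j3456 Ω
Step 3 — Series combination: Z_total = R + L = 4700 + j3456 Ω = 5834∠36.3° Ω.

Z = 4700 + j3456 Ω = 5834∠36.3° Ω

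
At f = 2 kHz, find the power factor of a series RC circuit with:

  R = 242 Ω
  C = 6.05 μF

Step 1 — Angular frequency: ω = 2π·f = 2π·2000 = 1.257e+04 rad/s.
Step 2 — Component impedances:
  R: Z = R = 242 Ω
  C: Z = 1/(jωC) = -j/(ω·C) = 0 - j13.15 Ω
Step 3 — Series combination: Z_total = R + C = 242 - j13.15 Ω = 242.4∠-3.1° Ω.
Step 4 — Power factor: PF = cos(φ) = Re(Z)/|Z| = 242/242.36 = 0.9985.
Step 5 — Type: Im(Z) = -13.15 ⇒ leading (phase φ = -3.1°).

PF = 0.9985 (leading, φ = -3.1°)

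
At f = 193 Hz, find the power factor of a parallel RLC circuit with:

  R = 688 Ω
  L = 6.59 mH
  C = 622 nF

Step 1 — Angular frequency: ω = 2π·f = 2π·193 = 1213 rad/s.
Step 2 — Component impedances:
  R: Z = R = 688 Ω
  L: Z = jωL = j·1213·0.00659 = 0 + j7.991 Ω
  C: Z = 1/(jωC) = -j/(ω·C) = 0 - j1326 Ω
Step 3 — Parallel combination: 1/Z_total = 1/R + 1/L + 1/C; Z_total = 0.09394 + j8.039 Ω = 8.039∠89.3° Ω.
Step 4 — Power factor: PF = cos(φ) = Re(Z)/|Z| = 0.09394/8.039 = 0.01169.
Step 5 — Type: Im(Z) = 8.039 ⇒ lagging (phase φ = 89.3°).

PF = 0.01169 (lagging, φ = 89.3°)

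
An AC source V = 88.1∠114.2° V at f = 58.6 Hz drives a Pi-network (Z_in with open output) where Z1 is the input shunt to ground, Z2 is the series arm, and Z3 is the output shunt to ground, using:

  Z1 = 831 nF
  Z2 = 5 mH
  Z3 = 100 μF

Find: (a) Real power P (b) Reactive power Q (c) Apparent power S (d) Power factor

Step 1 — Angular frequency: ω = 2π·f = 2π·58.6 = 368.2 rad/s.
Step 2 — Component impedances:
  Z1: Z = 1/(jωC) = -j/(ω·C) = 0 - j3268 Ω
  Z2: Z = jωL = j·368.2·0.005 = 0 + j1.841 Ω
  Z3: Z = 1/(jωC) = -j/(ω·C) = 0 - j27.16 Ω
Step 3 — With open output, the series arm Z2 and the output shunt Z3 appear in series to ground: Z2 + Z3 = 0 - j25.32 Ω.
Step 4 — Parallel with input shunt Z1: Z_in = Z1 || (Z2 + Z3) = 0 - j25.12 Ω = 25.12∠-90.0° Ω.
Step 5 — Source phasor: V = 88.1∠114.2° V = -36.11 + j80.36 V.
Step 6 — Current: I = V / Z = -3.198 - j1.437 A = 3.507∠-155.8° A.
Step 7 — Complex power: S = V·I* = 0 - j308.9 VA.
Step 8 — Real power: P = Re(S) = 0 W.
Step 9 — Reactive power: Q = Im(S) = -308.9 VAR.
Step 10 — Apparent power: |S| = 308.9 VA.
Step 11 — Power factor: PF = P/|S| = 0 (leading).

(a) P = 0 W  (b) Q = -308.9 VAR  (c) S = 308.9 VA  (d) PF = 0 (leading)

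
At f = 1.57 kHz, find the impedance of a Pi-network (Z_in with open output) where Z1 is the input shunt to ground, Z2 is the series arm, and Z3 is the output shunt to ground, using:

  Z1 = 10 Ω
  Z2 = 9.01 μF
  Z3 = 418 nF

Step 1 — Angular frequency: ω = 2π·f = 2π·1570 = 9865 rad/s.
Step 2 — Component impedances:
  Z1: Z = R = 10 Ω
  Z2: Z = 1/(jωC) = -j/(ω·C) = 0 - j11.25 Ω
  Z3: Z = 1/(jωC) = -j/(ω·C) = 0 - j242.5 Ω
Step 3 — With open output, the series arm Z2 and the output shunt Z3 appear in series to ground: Z2 + Z3 = 0 - j253.8 Ω.
Step 4 — Parallel with input shunt Z1: Z_in = Z1 || (Z2 + Z3) = 9.984 - j0.3934 Ω = 9.992∠-2.3° Ω.

Z = 9.984 - j0.3934 Ω = 9.992∠-2.3° Ω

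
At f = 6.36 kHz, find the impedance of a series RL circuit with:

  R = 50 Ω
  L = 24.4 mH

Step 1 — Angular frequency: ω = 2π·f = 2π·6360 = 3.996e+04 rad/s.
Step 2 — Component impedances:
  R: Z = R = 50 Ω
  L: Z = jωL = j·3.996e+04·0.0244 = 0 + j975 Ω
Step 3 — Series combination: Z_total = R + L = 50 + j975 Ω = 976.3∠87.1° Ω.

Z = 50 + j975 Ω = 976.3∠87.1° Ω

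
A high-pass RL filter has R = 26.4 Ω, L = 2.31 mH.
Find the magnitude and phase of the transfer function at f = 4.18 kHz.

Step 1 — Angular frequency: ω = 2π·4180 = 2.626e+04 rad/s.
Step 2 — Transfer function: H(jω) = jωL/(R + jωL).
Step 3 — Numerator jωL = j·60.67; denominator R + jωL = 26.4 + j60.67.
Step 4 — H = 0.8408 + j0.3659.
Step 5 — Magnitude: |H| = 0.9169 (-0.8 dB); phase: φ = 23.5°.

|H| = 0.9169 (-0.8 dB), φ = 23.5°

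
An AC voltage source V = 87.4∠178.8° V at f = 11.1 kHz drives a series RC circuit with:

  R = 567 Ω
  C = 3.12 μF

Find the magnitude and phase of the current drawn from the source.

Step 1 — Angular frequency: ω = 2π·f = 2π·1.11e+04 = 6.974e+04 rad/s.
Step 2 — Component impedances:
  R: Z = R = 567 Ω
  C: Z = 1/(jωC) = -j/(ω·C) = 0 - j4.596 Ω
Step 3 — Series combination: Z_total = R + C = 567 - j4.596 Ω = 567∠-0.5° Ω.
Step 4 — Source phasor: V = 87.4∠178.8° V = -87.38 + j1.83 V.
Step 5 — Ohm's law: I = V / Z_total = (-87.38 + j1.83) / (567 - j4.596) = -0.1541 + j0.001979 A.
Step 6 — Convert to polar: |I| = 0.1541 A, ∠I = 179.3°.

I = 0.1541∠179.3° A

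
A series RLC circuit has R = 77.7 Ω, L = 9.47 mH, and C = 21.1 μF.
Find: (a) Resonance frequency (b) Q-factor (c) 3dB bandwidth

Step 1 — Resonance condition Im(Z)=0 gives ω₀ = 1/√(LC).
Step 2 — ω₀ = 1/√(0.00947·2.11e-05) = 2237 rad/s.
Step 3 — f₀ = ω₀/(2π) = 356 Hz.
Step 4 — Series Q: Q = ω₀L/R = 2237·0.00947/77.7 = 0.2727.
Step 5 — 3dB bandwidth: Δω = ω₀/Q = 8205 rad/s; BW = Δω/(2π) = 1306 Hz.

(a) f₀ = 356 Hz  (b) Q = 0.2727  (c) BW = 1306 Hz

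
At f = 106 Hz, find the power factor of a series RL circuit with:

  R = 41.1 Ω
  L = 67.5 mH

Step 1 — Angular frequency: ω = 2π·f = 2π·106 = 666 rad/s.
Step 2 — Component impedances:
  R: Z = R = 41.1 Ω
  L: Z = jωL = j·666·0.0675 = 0 + j44.96 Ω
Step 3 — Series combination: Z_total = R + L = 41.1 + j44.96 Ω = 60.91∠47.6° Ω.
Step 4 — Power factor: PF = cos(φ) = Re(Z)/|Z| = 41.1/60.912 = 0.6747.
Step 5 — Type: Im(Z) = 44.96 ⇒ lagging (phase φ = 47.6°).

PF = 0.6747 (lagging, φ = 47.6°)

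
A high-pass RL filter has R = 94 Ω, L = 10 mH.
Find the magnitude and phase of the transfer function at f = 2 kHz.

Step 1 — Angular frequency: ω = 2π·2000 = 1.257e+04 rad/s.
Step 2 — Transfer function: H(jω) = jωL/(R + jωL).
Step 3 — Numerator jωL = j·125.7; denominator R + jωL = 94 + j125.7.
Step 4 — H = 0.6412 + j0.4796.
Step 5 — Magnitude: |H| = 0.8008 (-1.9 dB); phase: φ = 36.8°.

|H| = 0.8008 (-1.9 dB), φ = 36.8°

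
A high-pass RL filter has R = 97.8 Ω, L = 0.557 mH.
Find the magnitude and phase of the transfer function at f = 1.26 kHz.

Step 1 — Angular frequency: ω = 2π·1260 = 7917 rad/s.
Step 2 — Transfer function: H(jω) = jωL/(R + jωL).
Step 3 — Numerator jωL = j·4.41; denominator R + jωL = 97.8 + j4.41.
Step 4 — H = 0.002029 + j0.045.
Step 5 — Magnitude: |H| = 0.04504 (-26.9 dB); phase: φ = 87.4°.

|H| = 0.04504 (-26.9 dB), φ = 87.4°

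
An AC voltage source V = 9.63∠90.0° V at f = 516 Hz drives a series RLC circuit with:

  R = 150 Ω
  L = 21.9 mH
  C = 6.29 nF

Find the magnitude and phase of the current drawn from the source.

Step 1 — Angular frequency: ω = 2π·f = 2π·516 = 3242 rad/s.
Step 2 — Component impedances:
  R: Z = R = 150 Ω
  L: Z = jωL = j·3242·0.0219 = 0 + j71 Ω
  C: Z = 1/(jωC) = -j/(ω·C) = 0 - j4.904e+04 Ω
Step 3 — Series combination: Z_total = R + L + C = 150 - j4.897e+04 Ω = 4.897e+04∠-89.8° Ω.
Step 4 — Source phasor: V = 9.63∠90.0° V = 0 + j9.63 V.
Step 5 — Ohm's law: I = V / Z_total = (0 + j9.63) / (150 - j4.897e+04) = -0.0001967 + j6.025e-07 A.
Step 6 — Convert to polar: |I| = 0.0001967 A, ∠I = 179.8°.

I = 0.0001967∠179.8° A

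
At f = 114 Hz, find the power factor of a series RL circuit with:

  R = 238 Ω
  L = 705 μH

Step 1 — Angular frequency: ω = 2π·f = 2π·114 = 716.3 rad/s.
Step 2 — Component impedances:
  R: Z = R = 238 Ω
  L: Z = jωL = j·716.3·0.000705 = 0 + j0.505 Ω
Step 3 — Series combination: Z_total = R + L = 238 + j0.505 Ω = 238∠0.1° Ω.
Step 4 — Power factor: PF = cos(φ) = Re(Z)/|Z| = 238/238 = 1.
Step 5 — Type: Im(Z) = 0.505 ⇒ lagging (phase φ = 0.1°).

PF = 1 (lagging, φ = 0.1°)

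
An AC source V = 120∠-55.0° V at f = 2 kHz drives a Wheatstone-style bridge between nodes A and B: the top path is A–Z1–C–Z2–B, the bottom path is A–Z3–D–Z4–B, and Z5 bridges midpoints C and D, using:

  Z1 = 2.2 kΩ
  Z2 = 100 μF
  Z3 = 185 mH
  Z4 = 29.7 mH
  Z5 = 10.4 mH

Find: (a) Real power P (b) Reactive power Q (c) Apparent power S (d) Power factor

Step 1 — Angular frequency: ω = 2π·f = 2π·2000 = 1.257e+04 rad/s.
Step 2 — Component impedances:
  Z1: Z = R = 2200 Ω
  Z2: Z = 1/(jωC) = -j/(ω·C) = 0 - j0.7958 Ω
  Z3: Z = jωL = j·1.257e+04·0.185 = 0 + j2325 Ω
  Z4: Z = jωL = j·1.257e+04·0.0297 = 0 + j373.2 Ω
  Z5: Z = jωL = j·1.257e+04·0.0104 = 0 + j130.7 Ω
Step 3 — Bridge requires nodal analysis (the Z5 bridge couples midpoints C and D, so the two paths cannot be reduced to a simple series/parallel combination). Setting node B to ground and injecting 1 A at node A, the 3-node admittance system at A, C, D solves to V_A = Z_AB = 1205 + j1094 Ω = 1628∠42.2° Ω.
Step 4 — Source phasor: V = 120∠-55.0° V = 68.83 - j98.3 V.
Step 5 — Current: I = V / Z = -0.009283 - j0.07312 A = 0.07371∠-97.2° A.
Step 6 — Complex power: S = V·I* = 6.549 + j5.945 VA.
Step 7 — Real power: P = Re(S) = 6.549 W.
Step 8 — Reactive power: Q = Im(S) = 5.945 VAR.
Step 9 — Apparent power: |S| = 8.845 VA.
Step 10 — Power factor: PF = P/|S| = 0.7404 (lagging).

(a) P = 6.549 W  (b) Q = 5.945 VAR  (c) S = 8.845 VA  (d) PF = 0.7404 (lagging)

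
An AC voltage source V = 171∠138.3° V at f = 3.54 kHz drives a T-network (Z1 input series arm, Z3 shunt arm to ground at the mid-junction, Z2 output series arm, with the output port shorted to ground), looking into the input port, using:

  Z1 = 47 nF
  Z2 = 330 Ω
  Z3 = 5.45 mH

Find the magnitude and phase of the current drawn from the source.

Step 1 — Angular frequency: ω = 2π·f = 2π·3540 = 2.224e+04 rad/s.
Step 2 — Component impedances:
  Z1: Z = 1/(jωC) = -j/(ω·C) = 0 - j956.6 Ω
  Z2: Z = R = 330 Ω
  Z3: Z = jωL = j·2.224e+04·0.00545 = 0 + j121.2 Ω
Step 3 — With the output port shorted to ground, the output series arm Z2 runs from the junction to ground; the shunt arm Z3 also runs from the junction to ground. They appear in parallel: Z3 || Z2 = 39.23 + j106.8 Ω.
Step 4 — Series with input arm Z1: Z_in = Z1 + (Z3 || Z2) = 39.23 - j849.8 Ω = 850.7∠-87.4° Ω.
Step 5 — Source phasor: V = 171∠138.3° V = -127.7 + j113.8 V.
Step 6 — Ohm's law: I = V / Z_total = (-127.7 + j113.8) / (39.23 - j849.8) = -0.1405 - j0.1438 A.
Step 7 — Convert to polar: |I| = 0.201 A, ∠I = -134.3°.

I = 0.201∠-134.3° A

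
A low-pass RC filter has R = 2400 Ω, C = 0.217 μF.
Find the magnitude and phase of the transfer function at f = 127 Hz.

Step 1 — Angular frequency: ω = 2π·127 = 798 rad/s.
Step 2 — Transfer function: H(jω) = 1/(1 + jωRC).
Step 3 — Denominator: 1 + jωRC = 1 + j·798·2400·2.17e-07 = 1 + j0.4156.
Step 4 — H = 0.8527 - j0.3544.
Step 5 — Magnitude: |H| = 0.9234 (-0.7 dB); phase: φ = -22.6°.

|H| = 0.9234 (-0.7 dB), φ = -22.6°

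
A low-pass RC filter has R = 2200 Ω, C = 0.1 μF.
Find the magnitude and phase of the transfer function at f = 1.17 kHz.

Step 1 — Angular frequency: ω = 2π·1170 = 7351 rad/s.
Step 2 — Transfer function: H(jω) = 1/(1 + jωRC).
Step 3 — Denominator: 1 + jωRC = 1 + j·7351·2200·1e-07 = 1 + j1.617.
Step 4 — H = 0.2766 - j0.4473.
Step 5 — Magnitude: |H| = 0.5259 (-5.6 dB); phase: φ = -58.3°.

|H| = 0.5259 (-5.6 dB), φ = -58.3°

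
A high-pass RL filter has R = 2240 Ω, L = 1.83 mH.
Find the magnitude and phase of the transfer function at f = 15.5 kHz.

Step 1 — Angular frequency: ω = 2π·1.55e+04 = 9.739e+04 rad/s.
Step 2 — Transfer function: H(jω) = jωL/(R + jωL).
Step 3 — Numerator jωL = j·178.2; denominator R + jωL = 2240 + j178.2.
Step 4 — H = 0.006291 + j0.07906.
Step 5 — Magnitude: |H| = 0.07931 (-22.0 dB); phase: φ = 85.5°.

|H| = 0.07931 (-22.0 dB), φ = 85.5°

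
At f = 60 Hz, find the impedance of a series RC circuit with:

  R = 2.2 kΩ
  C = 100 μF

Step 1 — Angular frequency: ω = 2π·f = 2π·60 = 377 rad/s.
Step 2 — Component impedances:
  R: Z = R = 2200 Ω
  C: Z = 1/(jωC) = -j/(ω·C) = 0 - j26.53 Ω
Step 3 — Series combination: Z_total = R + C = 2200 - j26.53 Ω = 2200∠-0.7° Ω.

Z = 2200 - j26.53 Ω = 2200∠-0.7° Ω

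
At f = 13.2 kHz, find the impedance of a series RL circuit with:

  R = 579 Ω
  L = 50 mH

Step 1 — Angular frequency: ω = 2π·f = 2π·1.32e+04 = 8.294e+04 rad/s.
Step 2 — Component impedances:
  R: Z = R = 579 Ω
  L: Z = jωL = j·8.294e+04·0.05 = 0 + j4147 Ω
Step 3 — Series combination: Z_total = R + L = 579 + j4147 Ω = 4187∠82.1° Ω.

Z = 579 + j4147 Ω = 4187∠82.1° Ω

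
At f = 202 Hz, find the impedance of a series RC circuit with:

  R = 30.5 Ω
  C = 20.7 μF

Step 1 — Angular frequency: ω = 2π·f = 2π·202 = 1269 rad/s.
Step 2 — Component impedances:
  R: Z = R = 30.5 Ω
  C: Z = 1/(jωC) = -j/(ω·C) = 0 - j38.06 Ω
Step 3 — Series combination: Z_total = R + C = 30.5 - j38.06 Ω = 48.78∠-51.3° Ω.

Z = 30.5 - j38.06 Ω = 48.78∠-51.3° Ω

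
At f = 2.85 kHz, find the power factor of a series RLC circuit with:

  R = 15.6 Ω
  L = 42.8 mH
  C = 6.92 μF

Step 1 — Angular frequency: ω = 2π·f = 2π·2850 = 1.791e+04 rad/s.
Step 2 — Component impedances:
  R: Z = R = 15.6 Ω
  L: Z = jωL = j·1.791e+04·0.0428 = 0 + j766.4 Ω
  C: Z = 1/(jωC) = -j/(ω·C) = 0 - j8.07 Ω
Step 3 — Series combination: Z_total = R + L + C = 15.6 + j758.4 Ω = 758.5∠88.8° Ω.
Step 4 — Power factor: PF = cos(φ) = Re(Z)/|Z| = 15.6/758.5 = 0.02057.
Step 5 — Type: Im(Z) = 758.4 ⇒ lagging (phase φ = 88.8°).

PF = 0.02057 (lagging, φ = 88.8°)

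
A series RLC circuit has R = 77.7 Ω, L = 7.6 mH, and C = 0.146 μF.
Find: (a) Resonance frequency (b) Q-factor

Step 1 — Resonance condition Im(Z)=0 gives ω₀ = 1/√(LC).
Step 2 — ω₀ = 1/√(0.0076·1.46e-07) = 3.002e+04 rad/s.
Step 3 — f₀ = ω₀/(2π) = 4778 Hz.
Step 4 — Series Q: Q = ω₀L/R = 3.002e+04·0.0076/77.7 = 2.936.

(a) f₀ = 4778 Hz  (b) Q = 2.936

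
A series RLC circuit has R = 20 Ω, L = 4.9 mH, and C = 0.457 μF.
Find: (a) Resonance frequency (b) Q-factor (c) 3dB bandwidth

Step 1 — Resonance: ω₀ = 1/√(LC) = 1/√(0.0049·4.57e-07) = 2.113e+04 rad/s.
Step 2 — f₀ = ω₀/(2π) = 3363 Hz.
Step 3 — Series Q: Q = ω₀L/R = 2.113e+04·0.0049/20 = 5.177.
Step 4 — Bandwidth: Δω = ω₀/Q = 4082 rad/s; BW = Δω/(2π) = 649.6 Hz.

(a) f₀ = 3363 Hz  (b) Q = 5.177  (c) BW = 649.6 Hz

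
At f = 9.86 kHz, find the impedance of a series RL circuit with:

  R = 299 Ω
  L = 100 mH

Step 1 — Angular frequency: ω = 2π·f = 2π·9860 = 6.195e+04 rad/s.
Step 2 — Component impedances:
  R: Z = R = 299 Ω
  L: Z = jωL = j·6.195e+04·0.1 = 0 + j6195 Ω
Step 3 — Series combination: Z_total = R + L = 299 + j6195 Ω = 6202∠87.2° Ω.

Z = 299 + j6195 Ω = 6202∠87.2° Ω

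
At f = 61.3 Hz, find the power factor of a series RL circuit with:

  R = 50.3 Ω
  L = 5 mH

Step 1 — Angular frequency: ω = 2π·f = 2π·61.3 = 385.2 rad/s.
Step 2 — Component impedances:
  R: Z = R = 50.3 Ω
  L: Z = jωL = j·385.2·0.005 = 0 + j1.926 Ω
Step 3 — Series combination: Z_total = R + L = 50.3 + j1.926 Ω = 50.34∠2.2° Ω.
Step 4 — Power factor: PF = cos(φ) = Re(Z)/|Z| = 50.3/50.337 = 0.9993.
Step 5 — Type: Im(Z) = 1.926 ⇒ lagging (phase φ = 2.2°).

PF = 0.9993 (lagging, φ = 2.2°)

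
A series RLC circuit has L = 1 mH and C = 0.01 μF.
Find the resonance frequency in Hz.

Step 1 — Resonance condition Im(Z)=0 gives ω₀ = 1/√(LC).
Step 2 — ω₀ = 1/√(0.001·1e-08) = 3.162e+05 rad/s.
Step 3 — f₀ = ω₀/(2π) = 5.033e+04 Hz.

f₀ = 5.033e+04 Hz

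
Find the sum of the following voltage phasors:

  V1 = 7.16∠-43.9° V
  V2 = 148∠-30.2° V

Step 1 — Convert each phasor to rectangular form:
  V1 = 7.16·(cos(-43.9°) + j·sin(-43.9°)) = 5.159 - j4.965 V
  V2 = 148·(cos(-30.2°) + j·sin(-30.2°)) = 127.9 - j74.45 V
Step 2 — Sum components: V_total = 133.1 - j79.41 V.
Step 3 — Convert to polar: |V_total| = 155 V, ∠V_total = -30.8°.

V_total = 155∠-30.8° V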